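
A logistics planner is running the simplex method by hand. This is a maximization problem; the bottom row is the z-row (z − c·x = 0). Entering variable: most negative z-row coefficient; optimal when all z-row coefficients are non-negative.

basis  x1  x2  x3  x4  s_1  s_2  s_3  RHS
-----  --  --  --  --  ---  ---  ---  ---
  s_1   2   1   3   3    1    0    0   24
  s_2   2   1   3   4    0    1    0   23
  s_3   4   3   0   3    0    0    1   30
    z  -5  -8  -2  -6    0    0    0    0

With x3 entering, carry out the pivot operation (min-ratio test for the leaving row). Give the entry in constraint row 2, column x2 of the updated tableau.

1/3

Ratio test on column x3 — row 1: 24/3 = 8; row 2: 23/3 = 23/3; row 3: entry 0 ≤ 0. Minimum is 23/3 at row 2 (s_2 leaves); pivot element 3.
Divide row 2 by 3; eliminate column x3 from the other rows.
In the new row 2, the x2 entry is the old entry divided by the pivot: 1/3 = 1/3.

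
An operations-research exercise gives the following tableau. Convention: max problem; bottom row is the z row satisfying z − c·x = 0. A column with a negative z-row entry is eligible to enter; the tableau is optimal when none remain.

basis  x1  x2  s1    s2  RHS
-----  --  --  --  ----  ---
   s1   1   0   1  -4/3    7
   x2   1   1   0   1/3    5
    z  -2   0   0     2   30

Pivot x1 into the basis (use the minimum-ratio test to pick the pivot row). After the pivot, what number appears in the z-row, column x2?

Ratio test on column x1 — row 1: 7/1 = 7; row 2: 5/1 = 5. Minimum is 5 at row 2 (x2 leaves); pivot element 1.
Divide row 2 by 1; eliminate column x1 from the other rows.
z-row update in column x2: 0 − (-2)·1 = 2.

2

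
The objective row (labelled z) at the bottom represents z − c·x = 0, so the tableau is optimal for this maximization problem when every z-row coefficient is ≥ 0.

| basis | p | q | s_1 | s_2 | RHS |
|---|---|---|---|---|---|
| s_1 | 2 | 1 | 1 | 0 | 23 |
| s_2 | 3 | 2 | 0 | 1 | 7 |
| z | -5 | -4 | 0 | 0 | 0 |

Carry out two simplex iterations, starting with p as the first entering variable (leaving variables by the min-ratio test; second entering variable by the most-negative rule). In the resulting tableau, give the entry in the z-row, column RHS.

Ratio test on column p — row 1: 23/2 = 23/2; row 2: 7/3 = 7/3. Minimum is 7/3 at row 2 (s_2 leaves); pivot element 3.
Divide row 2 by 3; eliminate column p from the other rows.
Second iteration: most negative z-row entry is -2/3 in column q, so q enters.
Ratio test on column q — row 1: entry -1/3 ≤ 0; row 2: (7/3)/(2/3) = 7/2. Minimum is 7/2 at row 2 (p leaves); pivot element 2/3.
Divide row 2 by 2/3; eliminate column q from the other rows.
After both pivots, the entry at the z-row, column RHS is 14.

14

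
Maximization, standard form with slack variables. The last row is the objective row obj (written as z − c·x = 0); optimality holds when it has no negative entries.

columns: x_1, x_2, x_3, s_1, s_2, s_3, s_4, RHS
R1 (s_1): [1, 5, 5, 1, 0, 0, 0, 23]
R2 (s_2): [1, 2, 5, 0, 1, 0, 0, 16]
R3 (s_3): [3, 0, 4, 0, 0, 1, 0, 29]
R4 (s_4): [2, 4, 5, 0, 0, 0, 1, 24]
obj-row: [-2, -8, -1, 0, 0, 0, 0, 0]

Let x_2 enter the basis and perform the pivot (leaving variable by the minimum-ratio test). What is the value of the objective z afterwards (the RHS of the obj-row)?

Ratio test on column x_2 — row 1: 23/5 = 23/5; row 2: 16/2 = 8; row 3: entry 0 ≤ 0; row 4: 24/4 = 6. Minimum is 23/5 at row 1 (s_1 leaves); pivot element 5.
Pivot on row 1; the obj-row RHS becomes 0 − (-8)·(23/5) = 184/5.

184/5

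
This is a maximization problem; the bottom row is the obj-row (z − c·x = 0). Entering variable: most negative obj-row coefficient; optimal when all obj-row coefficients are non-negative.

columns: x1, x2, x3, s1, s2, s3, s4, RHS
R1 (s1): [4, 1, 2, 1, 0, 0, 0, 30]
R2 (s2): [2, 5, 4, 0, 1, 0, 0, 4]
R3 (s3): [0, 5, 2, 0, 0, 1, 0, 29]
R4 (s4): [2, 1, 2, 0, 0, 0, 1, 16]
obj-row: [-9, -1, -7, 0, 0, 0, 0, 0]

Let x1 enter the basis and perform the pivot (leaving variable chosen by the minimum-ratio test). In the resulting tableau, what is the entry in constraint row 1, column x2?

Ratio test on column x1 — row 1: 30/4 = 15/2; row 2: 4/2 = 2; row 3: entry 0 ≤ 0; row 4: 16/2 = 8. Minimum is 2 at row 2 (s2 leaves); pivot element 2.
Divide row 2 by 2; eliminate column x1 from the other rows.
Row 1 update in column x2: 1 − 4·(5/2) = -9.

-9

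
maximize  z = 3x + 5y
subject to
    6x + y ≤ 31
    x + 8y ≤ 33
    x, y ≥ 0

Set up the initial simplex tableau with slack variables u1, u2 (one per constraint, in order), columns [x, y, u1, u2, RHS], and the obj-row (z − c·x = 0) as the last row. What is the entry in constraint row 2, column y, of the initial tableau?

8

Constraint 2 has coefficient 8 on y.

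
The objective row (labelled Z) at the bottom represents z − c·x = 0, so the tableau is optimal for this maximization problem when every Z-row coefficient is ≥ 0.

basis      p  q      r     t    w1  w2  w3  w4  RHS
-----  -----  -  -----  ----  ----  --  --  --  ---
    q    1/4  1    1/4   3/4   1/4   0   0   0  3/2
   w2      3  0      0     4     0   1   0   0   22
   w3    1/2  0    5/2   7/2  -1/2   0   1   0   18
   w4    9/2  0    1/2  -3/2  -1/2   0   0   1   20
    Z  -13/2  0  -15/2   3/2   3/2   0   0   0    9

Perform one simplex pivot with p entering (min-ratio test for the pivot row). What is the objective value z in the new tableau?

Ratio test on column p — row 1: (3/2)/(1/4) = 6; row 2: 22/3 = 22/3; row 3: 18/(1/2) = 36; row 4: 20/(9/2) = 40/9. Minimum is 40/9 at row 4 (w4 leaves); pivot element 9/2.
Pivot on row 4; the Z-row RHS becomes 9 − (-13/2)·(40/9) = 341/9.

341/9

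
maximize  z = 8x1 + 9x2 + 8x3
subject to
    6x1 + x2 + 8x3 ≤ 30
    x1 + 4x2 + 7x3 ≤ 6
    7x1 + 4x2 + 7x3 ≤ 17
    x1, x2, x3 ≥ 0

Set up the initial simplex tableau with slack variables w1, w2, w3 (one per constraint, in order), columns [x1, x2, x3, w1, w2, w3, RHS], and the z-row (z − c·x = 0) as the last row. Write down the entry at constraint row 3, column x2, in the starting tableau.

4

Constraint 3 has coefficient 4 on x2.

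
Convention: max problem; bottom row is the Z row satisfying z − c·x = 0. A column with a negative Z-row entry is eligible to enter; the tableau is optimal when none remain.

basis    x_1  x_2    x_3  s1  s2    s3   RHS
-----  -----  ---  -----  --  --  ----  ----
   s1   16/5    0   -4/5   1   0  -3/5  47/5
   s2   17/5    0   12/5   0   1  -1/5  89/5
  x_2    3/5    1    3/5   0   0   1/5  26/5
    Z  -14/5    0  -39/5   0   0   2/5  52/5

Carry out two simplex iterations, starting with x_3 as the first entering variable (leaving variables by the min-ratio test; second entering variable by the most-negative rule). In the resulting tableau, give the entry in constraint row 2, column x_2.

Ratio test on column x_3 — row 1: entry -4/5 ≤ 0; row 2: (89/5)/(12/5) = 89/12; row 3: (26/5)/(3/5) = 26/3. Minimum is 89/12 at row 2 (s2 leaves); pivot element 12/5.
Divide row 2 by 12/5; eliminate column x_3 from the other rows.
Second iteration: most negative Z-row entry is -1/4 in column s3, so s3 enters.
Ratio test on column s3 — row 1: entry -2/3 ≤ 0; row 2: entry -1/12 ≤ 0; row 3: (3/4)/(1/4) = 3. Minimum is 3 at row 3 (x_2 leaves); pivot element 1/4.
Divide row 3 by 1/4; eliminate column s3 from the other rows.
After both pivots, the entry at constraint row 2, column x_2 is 1/3.

1/3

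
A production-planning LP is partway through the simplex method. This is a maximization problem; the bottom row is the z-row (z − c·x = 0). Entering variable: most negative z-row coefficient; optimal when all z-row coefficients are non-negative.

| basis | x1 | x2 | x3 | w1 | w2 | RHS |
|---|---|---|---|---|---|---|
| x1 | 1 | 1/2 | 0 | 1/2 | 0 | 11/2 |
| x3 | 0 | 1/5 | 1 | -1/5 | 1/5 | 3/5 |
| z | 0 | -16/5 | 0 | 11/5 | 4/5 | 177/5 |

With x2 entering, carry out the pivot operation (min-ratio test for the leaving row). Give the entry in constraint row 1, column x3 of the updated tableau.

Ratio test on column x2 — row 1: (11/2)/(1/2) = 11; row 2: (3/5)/(1/5) = 3. Minimum is 3 at row 2 (x3 leaves); pivot element 1/5.
Divide row 2 by 1/5; eliminate column x2 from the other rows.
Row 1 update in column x3: 0 − (1/2)·5 = -5/2.

-5/2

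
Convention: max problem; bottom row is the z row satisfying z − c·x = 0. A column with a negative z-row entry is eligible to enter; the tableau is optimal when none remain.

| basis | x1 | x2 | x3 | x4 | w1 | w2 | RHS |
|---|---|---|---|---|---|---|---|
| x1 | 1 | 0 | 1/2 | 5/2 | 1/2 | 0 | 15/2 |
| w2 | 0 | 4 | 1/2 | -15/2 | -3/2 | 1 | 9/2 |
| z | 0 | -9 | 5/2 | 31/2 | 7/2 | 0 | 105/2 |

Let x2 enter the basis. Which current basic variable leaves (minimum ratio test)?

Column x2 entries and ratios — x1: 0 ≤ 0, skip; w2: (9/2)/4 = 9/8.
Smallest ratio is 9/8 in the row of w2, so w2 leaves.

w2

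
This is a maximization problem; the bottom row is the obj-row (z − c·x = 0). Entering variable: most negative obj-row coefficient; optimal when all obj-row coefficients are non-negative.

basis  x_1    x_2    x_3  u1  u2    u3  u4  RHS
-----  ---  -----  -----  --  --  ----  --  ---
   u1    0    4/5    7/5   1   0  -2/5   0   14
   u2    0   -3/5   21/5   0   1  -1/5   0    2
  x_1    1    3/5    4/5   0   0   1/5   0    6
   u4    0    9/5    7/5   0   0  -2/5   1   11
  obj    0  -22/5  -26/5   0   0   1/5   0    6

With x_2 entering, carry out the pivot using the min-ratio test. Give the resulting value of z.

Ratio test on column x_2 — row 1: 14/(4/5) = 35/2; row 2: entry -3/5 ≤ 0; row 3: 6/(3/5) = 10; row 4: 11/(9/5) = 55/9. Minimum is 55/9 at row 4 (u4 leaves); pivot element 9/5.
Pivot on row 4; the obj-row RHS becomes 6 − (-22/5)·(55/9) = 296/9.

296/9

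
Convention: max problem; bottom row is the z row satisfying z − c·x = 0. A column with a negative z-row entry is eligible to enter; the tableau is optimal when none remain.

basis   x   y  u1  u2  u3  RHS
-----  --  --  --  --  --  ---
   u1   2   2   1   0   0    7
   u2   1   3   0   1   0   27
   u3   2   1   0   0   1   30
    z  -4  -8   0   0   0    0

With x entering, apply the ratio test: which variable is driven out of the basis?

u1

Column x entries and ratios — u1: 7/2 = 7/2; u2: 27/1 = 27; u3: 30/2 = 15.
Smallest ratio is 7/2 in the row of u1, so u1 leaves.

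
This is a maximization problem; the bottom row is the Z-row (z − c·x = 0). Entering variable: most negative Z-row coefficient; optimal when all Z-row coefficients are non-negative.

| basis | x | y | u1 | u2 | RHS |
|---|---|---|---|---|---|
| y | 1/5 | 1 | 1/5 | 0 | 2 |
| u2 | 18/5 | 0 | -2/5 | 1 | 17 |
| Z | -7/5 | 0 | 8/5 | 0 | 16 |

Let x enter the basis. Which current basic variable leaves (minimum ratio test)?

Column x entries and ratios — y: 2/(1/5) = 10; u2: 17/(18/5) = 85/18.
Smallest ratio is 85/18 in the row of u2, so u2 leaves.

u2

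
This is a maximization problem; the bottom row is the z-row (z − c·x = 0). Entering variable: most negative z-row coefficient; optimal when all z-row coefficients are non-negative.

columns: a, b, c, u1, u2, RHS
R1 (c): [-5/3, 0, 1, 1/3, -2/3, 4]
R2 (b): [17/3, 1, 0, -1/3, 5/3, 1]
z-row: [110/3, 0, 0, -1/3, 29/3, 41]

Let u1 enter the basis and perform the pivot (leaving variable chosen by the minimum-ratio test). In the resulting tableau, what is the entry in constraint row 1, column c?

Ratio test on column u1 — row 1: 4/(1/3) = 12; row 2: entry -1/3 ≤ 0. Minimum is 12 at row 1 (c leaves); pivot element 1/3.
Divide row 1 by 1/3; eliminate column u1 from the other rows.
In the new row 1, the c entry is the old entry divided by the pivot: 1/(1/3) = 3.

3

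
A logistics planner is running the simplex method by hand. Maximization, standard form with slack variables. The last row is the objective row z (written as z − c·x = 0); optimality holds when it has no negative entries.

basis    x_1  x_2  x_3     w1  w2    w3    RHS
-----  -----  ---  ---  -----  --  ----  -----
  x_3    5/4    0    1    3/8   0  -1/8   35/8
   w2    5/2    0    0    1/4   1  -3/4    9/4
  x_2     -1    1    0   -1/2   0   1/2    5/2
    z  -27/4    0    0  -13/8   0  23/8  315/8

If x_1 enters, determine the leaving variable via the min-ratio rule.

w2

Column x_1 entries and ratios — x_3: (35/8)/(5/4) = 7/2; w2: (9/4)/(5/2) = 9/10; x_2: -1 ≤ 0, skip.
Smallest ratio is 9/10 in the row of w2, so w2 leaves.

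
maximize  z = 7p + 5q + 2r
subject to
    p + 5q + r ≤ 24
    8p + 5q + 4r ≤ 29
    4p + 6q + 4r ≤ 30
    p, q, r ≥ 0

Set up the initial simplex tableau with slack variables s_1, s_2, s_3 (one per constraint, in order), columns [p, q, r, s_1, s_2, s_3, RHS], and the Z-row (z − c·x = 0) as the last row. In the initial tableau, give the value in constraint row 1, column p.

1

Constraint 1 has coefficient 1 on p.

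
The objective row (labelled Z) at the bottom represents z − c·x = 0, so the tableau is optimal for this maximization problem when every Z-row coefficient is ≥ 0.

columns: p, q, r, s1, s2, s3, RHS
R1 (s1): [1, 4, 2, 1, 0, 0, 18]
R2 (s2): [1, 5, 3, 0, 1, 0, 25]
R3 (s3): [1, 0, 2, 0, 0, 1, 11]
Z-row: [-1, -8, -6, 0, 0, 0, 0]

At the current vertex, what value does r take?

0

r is not in the basis, so in the current basic feasible solution r = 0.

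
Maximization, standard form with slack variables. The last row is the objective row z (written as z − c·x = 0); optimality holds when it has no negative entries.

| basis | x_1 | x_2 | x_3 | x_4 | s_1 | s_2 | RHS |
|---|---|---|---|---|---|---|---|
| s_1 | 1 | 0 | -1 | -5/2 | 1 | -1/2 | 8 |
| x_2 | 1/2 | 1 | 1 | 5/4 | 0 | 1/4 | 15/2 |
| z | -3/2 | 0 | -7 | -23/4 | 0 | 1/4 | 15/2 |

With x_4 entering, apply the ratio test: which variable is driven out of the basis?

x_2

Column x_4 entries and ratios — s_1: -5/2 ≤ 0, skip; x_2: (15/2)/(5/4) = 6.
Smallest ratio is 6 in the row of x_2, so x_2 leaves.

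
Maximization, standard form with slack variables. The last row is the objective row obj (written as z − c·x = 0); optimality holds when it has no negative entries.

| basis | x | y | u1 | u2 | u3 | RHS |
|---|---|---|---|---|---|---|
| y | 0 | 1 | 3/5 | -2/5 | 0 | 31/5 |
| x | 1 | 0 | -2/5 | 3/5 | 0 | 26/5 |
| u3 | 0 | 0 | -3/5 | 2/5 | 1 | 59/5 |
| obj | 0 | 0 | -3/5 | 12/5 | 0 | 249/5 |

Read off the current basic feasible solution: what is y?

31/5

y is basic (row 1); its value is the RHS of that row, 31/5.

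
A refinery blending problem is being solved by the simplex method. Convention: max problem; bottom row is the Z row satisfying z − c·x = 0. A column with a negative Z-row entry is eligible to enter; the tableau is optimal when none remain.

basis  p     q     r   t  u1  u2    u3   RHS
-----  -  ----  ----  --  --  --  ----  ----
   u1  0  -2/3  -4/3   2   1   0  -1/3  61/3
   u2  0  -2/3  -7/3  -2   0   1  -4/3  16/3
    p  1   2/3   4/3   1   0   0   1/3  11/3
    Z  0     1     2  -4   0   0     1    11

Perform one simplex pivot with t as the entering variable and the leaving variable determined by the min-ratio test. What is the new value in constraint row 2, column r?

1/3

Ratio test on column t — row 1: (61/3)/2 = 61/6; row 2: entry -2 ≤ 0; row 3: (11/3)/1 = 11/3. Minimum is 11/3 at row 3 (p leaves); pivot element 1.
Divide row 3 by 1; eliminate column t from the other rows.
Row 2 update in column r: -7/3 − (-2)·(4/3) = 1/3.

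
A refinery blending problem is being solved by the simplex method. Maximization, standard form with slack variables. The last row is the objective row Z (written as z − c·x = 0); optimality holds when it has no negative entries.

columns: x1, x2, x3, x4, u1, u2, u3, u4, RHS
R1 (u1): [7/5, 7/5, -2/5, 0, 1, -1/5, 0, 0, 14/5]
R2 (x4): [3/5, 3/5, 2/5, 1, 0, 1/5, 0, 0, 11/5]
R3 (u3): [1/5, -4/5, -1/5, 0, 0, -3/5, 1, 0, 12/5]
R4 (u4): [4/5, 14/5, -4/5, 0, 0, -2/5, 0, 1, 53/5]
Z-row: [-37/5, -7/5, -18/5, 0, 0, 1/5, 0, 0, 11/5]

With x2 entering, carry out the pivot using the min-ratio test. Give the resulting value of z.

5

Ratio test on column x2 — row 1: (14/5)/(7/5) = 2; row 2: (11/5)/(3/5) = 11/3; row 3: entry -4/5 ≤ 0; row 4: (53/5)/(14/5) = 53/14. Minimum is 2 at row 1 (u1 leaves); pivot element 7/5.
Pivot on row 1; the Z-row RHS becomes 11/5 − (-7/5)·2 = 5.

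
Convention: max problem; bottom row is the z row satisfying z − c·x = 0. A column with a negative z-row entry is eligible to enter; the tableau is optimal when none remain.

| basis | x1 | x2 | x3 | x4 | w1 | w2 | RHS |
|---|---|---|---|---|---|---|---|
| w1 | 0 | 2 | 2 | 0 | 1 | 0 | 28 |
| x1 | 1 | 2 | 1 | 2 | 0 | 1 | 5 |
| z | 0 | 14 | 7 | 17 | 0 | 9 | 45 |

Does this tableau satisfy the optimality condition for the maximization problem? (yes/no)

Every z-row coefficient is ≥ 0, so the tableau is optimal.

yes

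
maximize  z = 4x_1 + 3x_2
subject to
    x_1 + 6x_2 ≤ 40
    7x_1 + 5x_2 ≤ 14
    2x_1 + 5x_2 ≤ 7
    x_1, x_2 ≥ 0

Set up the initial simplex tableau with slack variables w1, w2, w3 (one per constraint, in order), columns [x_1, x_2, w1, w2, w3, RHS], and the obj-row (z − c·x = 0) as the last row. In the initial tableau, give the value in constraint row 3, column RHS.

The RHS of constraint 3 is b_3 = 7.

7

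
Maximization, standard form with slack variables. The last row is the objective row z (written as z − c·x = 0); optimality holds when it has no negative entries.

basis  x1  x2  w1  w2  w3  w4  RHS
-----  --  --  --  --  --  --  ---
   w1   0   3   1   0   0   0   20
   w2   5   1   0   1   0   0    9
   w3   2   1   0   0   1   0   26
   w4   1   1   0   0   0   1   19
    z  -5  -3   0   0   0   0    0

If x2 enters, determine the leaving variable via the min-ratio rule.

w1

Column x2 entries and ratios — w1: 20/3 = 20/3; w2: 9/1 = 9; w3: 26/1 = 26; w4: 19/1 = 19.
Smallest ratio is 20/3 in the row of w1, so w1 leaves.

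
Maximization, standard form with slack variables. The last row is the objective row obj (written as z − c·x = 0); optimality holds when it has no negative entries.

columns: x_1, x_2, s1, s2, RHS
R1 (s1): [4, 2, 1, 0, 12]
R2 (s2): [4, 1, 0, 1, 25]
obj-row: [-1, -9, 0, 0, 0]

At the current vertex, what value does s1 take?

s1 is basic (row 1); its value is the RHS of that row, 12.

12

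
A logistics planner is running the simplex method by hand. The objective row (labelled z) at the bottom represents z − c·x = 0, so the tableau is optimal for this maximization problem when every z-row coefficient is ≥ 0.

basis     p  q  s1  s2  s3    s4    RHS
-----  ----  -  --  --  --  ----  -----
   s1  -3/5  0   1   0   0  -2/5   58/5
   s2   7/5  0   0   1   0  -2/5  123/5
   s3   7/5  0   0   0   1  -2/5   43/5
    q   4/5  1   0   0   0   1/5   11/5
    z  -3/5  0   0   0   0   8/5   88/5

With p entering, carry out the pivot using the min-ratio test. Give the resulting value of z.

Ratio test on column p — row 1: entry -3/5 ≤ 0; row 2: (123/5)/(7/5) = 123/7; row 3: (43/5)/(7/5) = 43/7; row 4: (11/5)/(4/5) = 11/4. Minimum is 11/4 at row 4 (q leaves); pivot element 4/5.
Pivot on row 4; the z-row RHS becomes 88/5 − (-3/5)·(11/4) = 77/4.

77/4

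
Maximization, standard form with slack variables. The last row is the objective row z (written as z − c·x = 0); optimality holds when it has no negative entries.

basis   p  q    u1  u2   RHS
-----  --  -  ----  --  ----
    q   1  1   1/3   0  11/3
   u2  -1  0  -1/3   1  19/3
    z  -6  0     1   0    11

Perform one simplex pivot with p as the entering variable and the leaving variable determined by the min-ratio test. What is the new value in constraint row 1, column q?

Ratio test on column p — row 1: (11/3)/1 = 11/3; row 2: entry -1 ≤ 0. Minimum is 11/3 at row 1 (q leaves); pivot element 1.
Divide row 1 by 1; eliminate column p from the other rows.
In the new row 1, the q entry is the old entry divided by the pivot: 1/1 = 1.

1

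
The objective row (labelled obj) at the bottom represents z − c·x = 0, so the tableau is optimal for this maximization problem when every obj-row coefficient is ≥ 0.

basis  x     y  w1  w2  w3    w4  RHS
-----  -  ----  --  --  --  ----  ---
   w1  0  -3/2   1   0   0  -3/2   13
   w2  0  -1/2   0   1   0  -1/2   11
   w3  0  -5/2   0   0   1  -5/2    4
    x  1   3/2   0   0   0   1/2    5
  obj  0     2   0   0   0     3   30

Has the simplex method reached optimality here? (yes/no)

yes

Every obj-row coefficient is ≥ 0, so the tableau is optimal.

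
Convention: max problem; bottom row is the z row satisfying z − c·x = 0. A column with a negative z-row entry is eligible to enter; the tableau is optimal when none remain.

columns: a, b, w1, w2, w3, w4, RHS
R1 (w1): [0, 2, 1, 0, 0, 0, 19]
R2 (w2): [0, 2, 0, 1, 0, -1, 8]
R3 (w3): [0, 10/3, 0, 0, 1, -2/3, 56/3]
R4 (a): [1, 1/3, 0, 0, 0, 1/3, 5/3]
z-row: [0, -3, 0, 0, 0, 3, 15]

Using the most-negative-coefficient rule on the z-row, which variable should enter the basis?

b

Negative z-row entries: b: -3.
The most negative is -3 in column b, so b enters.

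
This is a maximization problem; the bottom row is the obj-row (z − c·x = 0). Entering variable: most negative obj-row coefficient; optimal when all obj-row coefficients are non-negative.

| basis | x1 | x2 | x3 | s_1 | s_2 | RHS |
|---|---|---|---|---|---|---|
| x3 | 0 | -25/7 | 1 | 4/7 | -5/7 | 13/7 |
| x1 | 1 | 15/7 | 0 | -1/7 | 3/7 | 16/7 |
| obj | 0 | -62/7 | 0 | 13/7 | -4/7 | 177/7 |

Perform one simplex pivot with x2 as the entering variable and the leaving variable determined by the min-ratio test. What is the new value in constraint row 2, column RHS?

16/15

Ratio test on column x2 — row 1: entry -25/7 ≤ 0; row 2: (16/7)/(15/7) = 16/15. Minimum is 16/15 at row 2 (x1 leaves); pivot element 15/7.
Divide row 2 by 15/7; eliminate column x2 from the other rows.
In the new row 2, the RHS entry is the old entry divided by the pivot: (16/7)/(15/7) = 16/15.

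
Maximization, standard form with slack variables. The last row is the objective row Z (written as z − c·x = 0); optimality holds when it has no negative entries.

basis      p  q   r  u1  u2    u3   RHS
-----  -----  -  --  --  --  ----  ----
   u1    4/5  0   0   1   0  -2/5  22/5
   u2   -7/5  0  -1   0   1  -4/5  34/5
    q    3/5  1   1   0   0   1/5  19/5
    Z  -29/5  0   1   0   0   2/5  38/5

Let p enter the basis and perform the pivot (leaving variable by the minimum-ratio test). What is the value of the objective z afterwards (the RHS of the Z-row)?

79/2

Ratio test on column p — row 1: (22/5)/(4/5) = 11/2; row 2: entry -7/5 ≤ 0; row 3: (19/5)/(3/5) = 19/3. Minimum is 11/2 at row 1 (u1 leaves); pivot element 4/5.
Pivot on row 1; the Z-row RHS becomes 38/5 − (-29/5)·(11/2) = 79/2.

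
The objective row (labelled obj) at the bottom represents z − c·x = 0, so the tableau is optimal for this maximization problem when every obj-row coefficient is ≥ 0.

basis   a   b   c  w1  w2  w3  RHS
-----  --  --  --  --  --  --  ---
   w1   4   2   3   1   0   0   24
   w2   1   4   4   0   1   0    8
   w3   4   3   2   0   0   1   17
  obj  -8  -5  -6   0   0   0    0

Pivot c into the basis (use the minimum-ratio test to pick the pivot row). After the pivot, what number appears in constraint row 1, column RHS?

Ratio test on column c — row 1: 24/3 = 8; row 2: 8/4 = 2; row 3: 17/2 = 17/2. Minimum is 2 at row 2 (w2 leaves); pivot element 4.
Divide row 2 by 4; eliminate column c from the other rows.
Row 1 update in column RHS: 24 − 3·2 = 18.

18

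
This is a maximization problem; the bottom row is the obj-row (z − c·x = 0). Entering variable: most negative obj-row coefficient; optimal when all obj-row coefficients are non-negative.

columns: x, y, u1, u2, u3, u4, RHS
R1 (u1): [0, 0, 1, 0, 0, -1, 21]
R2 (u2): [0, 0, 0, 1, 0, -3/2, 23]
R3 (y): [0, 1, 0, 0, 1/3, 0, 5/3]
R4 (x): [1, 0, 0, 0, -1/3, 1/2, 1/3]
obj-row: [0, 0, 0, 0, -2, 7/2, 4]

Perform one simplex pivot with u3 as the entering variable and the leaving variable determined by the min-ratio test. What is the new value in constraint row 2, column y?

0

Ratio test on column u3 — row 1: entry 0 ≤ 0; row 2: entry 0 ≤ 0; row 3: (5/3)/(1/3) = 5; row 4: entry -1/3 ≤ 0. Minimum is 5 at row 3 (y leaves); pivot element 1/3.
Divide row 3 by 1/3; eliminate column u3 from the other rows.
Row 2 update in column y: 0 − 0·3 = 0.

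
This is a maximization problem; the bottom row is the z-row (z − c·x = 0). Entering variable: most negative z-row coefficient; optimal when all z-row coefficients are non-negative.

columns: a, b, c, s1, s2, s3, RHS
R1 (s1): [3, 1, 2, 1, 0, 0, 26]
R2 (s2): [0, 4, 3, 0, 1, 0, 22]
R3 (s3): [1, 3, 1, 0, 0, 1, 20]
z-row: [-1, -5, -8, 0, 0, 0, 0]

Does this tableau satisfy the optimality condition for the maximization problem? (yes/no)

The z-row has a negative entry -8 in column c, so it is not optimal.

no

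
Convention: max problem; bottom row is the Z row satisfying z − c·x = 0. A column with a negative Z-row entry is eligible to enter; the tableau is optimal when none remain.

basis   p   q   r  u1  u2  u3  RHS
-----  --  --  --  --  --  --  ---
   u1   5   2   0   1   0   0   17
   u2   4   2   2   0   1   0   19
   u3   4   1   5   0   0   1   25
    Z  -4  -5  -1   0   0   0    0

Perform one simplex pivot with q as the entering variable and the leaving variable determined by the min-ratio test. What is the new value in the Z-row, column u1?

5/2

Ratio test on column q — row 1: 17/2 = 17/2; row 2: 19/2 = 19/2; row 3: 25/1 = 25. Minimum is 17/2 at row 1 (u1 leaves); pivot element 2.
Divide row 1 by 2; eliminate column q from the other rows.
Z-row update in column u1: 0 − (-5)·(1/2) = 5/2.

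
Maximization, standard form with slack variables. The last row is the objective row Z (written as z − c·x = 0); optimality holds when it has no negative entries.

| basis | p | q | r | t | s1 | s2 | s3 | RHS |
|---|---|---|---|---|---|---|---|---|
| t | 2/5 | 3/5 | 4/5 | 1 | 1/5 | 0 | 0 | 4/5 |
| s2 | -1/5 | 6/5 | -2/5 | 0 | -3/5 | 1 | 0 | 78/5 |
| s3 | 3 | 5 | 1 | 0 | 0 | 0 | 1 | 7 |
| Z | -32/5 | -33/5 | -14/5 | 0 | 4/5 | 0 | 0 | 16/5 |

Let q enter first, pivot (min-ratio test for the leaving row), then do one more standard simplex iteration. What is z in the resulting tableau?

16

Ratio test on column q — row 1: (4/5)/(3/5) = 4/3; row 2: (78/5)/(6/5) = 13; row 3: 7/5 = 7/5. Minimum is 4/3 at row 1 (t leaves); pivot element 3/5.
Pivot on row 1; the Z-row RHS becomes 16/5 − (-33/5)·(4/3) = 12.
Next entering variable (most negative Z-row entry -2): p.
Ratio test on column p — row 1: (4/3)/(2/3) = 2; row 2: entry -1 ≤ 0; row 3: entry -1/3 ≤ 0. Minimum is 2 at row 1 (q leaves); pivot element 2/3.
After the second pivot the Z-row RHS is 12 − (-2)·2 = 16.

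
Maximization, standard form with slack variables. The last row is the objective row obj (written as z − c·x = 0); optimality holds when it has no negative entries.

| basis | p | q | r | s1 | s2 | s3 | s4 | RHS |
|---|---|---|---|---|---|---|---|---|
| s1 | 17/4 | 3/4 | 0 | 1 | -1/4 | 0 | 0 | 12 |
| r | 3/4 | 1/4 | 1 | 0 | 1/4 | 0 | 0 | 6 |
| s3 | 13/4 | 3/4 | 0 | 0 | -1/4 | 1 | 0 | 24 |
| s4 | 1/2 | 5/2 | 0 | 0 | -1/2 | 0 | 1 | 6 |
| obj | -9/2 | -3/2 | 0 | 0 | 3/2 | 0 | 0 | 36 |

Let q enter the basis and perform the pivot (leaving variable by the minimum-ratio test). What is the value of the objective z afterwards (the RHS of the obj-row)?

198/5

Ratio test on column q — row 1: 12/(3/4) = 16; row 2: 6/(1/4) = 24; row 3: 24/(3/4) = 32; row 4: 6/(5/2) = 12/5. Minimum is 12/5 at row 4 (s4 leaves); pivot element 5/2.
Pivot on row 4; the obj-row RHS becomes 36 − (-3/2)·(12/5) = 198/5.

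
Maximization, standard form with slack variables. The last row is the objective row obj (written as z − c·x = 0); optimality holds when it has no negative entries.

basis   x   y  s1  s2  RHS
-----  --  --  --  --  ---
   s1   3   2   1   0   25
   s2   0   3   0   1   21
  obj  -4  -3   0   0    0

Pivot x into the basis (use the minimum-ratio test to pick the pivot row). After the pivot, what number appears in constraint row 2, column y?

3

Ratio test on column x — row 1: 25/3 = 25/3; row 2: entry 0 ≤ 0. Minimum is 25/3 at row 1 (s1 leaves); pivot element 3.
Divide row 1 by 3; eliminate column x from the other rows.
Row 2 update in column y: 3 − 0·(2/3) = 3.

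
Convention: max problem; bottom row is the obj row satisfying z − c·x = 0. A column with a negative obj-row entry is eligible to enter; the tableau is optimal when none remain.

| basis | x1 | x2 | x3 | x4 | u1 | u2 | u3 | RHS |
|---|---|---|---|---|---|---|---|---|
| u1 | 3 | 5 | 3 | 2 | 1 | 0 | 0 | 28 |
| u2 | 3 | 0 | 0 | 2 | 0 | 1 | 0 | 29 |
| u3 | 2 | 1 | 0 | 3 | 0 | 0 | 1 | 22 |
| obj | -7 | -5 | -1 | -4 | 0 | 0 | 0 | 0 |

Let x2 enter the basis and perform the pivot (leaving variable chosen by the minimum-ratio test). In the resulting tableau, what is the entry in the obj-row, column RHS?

28

Ratio test on column x2 — row 1: 28/5 = 28/5; row 2: entry 0 ≤ 0; row 3: 22/1 = 22. Minimum is 28/5 at row 1 (u1 leaves); pivot element 5.
Divide row 1 by 5; eliminate column x2 from the other rows.
obj-row update in column RHS: 0 − (-5)·(28/5) = 28.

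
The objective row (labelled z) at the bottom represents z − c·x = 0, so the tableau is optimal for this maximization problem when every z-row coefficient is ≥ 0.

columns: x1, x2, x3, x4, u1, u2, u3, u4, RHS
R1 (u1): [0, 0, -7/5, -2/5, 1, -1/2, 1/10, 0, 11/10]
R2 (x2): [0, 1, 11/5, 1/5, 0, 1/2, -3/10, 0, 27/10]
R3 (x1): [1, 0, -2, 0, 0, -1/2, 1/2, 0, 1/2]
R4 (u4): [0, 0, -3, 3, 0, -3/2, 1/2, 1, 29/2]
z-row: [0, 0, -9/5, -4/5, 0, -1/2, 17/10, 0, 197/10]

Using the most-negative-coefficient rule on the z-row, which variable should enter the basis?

x3

Negative z-row entries: x3: -9/5, x4: -4/5, u2: -1/2.
The most negative is -9/5 in column x3, so x3 enters.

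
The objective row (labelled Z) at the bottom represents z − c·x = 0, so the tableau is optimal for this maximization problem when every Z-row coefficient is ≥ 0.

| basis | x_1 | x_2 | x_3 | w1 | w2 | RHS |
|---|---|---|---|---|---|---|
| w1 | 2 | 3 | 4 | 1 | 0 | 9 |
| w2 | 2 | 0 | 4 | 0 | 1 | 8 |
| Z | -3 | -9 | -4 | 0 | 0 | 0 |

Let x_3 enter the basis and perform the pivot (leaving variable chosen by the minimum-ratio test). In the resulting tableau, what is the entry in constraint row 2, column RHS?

Ratio test on column x_3 — row 1: 9/4 = 9/4; row 2: 8/4 = 2. Minimum is 2 at row 2 (w2 leaves); pivot element 4.
Divide row 2 by 4; eliminate column x_3 from the other rows.
In the new row 2, the RHS entry is the old entry divided by the pivot: 8/4 = 2.

2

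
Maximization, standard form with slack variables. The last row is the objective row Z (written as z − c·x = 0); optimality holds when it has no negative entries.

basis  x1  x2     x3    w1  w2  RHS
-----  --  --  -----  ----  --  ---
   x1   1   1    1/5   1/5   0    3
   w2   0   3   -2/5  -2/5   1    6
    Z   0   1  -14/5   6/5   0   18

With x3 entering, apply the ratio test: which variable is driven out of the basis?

Column x3 entries and ratios — x1: 3/(1/5) = 15; w2: -2/5 ≤ 0, skip.
Smallest ratio is 15 in the row of x1, so x1 leaves.

x1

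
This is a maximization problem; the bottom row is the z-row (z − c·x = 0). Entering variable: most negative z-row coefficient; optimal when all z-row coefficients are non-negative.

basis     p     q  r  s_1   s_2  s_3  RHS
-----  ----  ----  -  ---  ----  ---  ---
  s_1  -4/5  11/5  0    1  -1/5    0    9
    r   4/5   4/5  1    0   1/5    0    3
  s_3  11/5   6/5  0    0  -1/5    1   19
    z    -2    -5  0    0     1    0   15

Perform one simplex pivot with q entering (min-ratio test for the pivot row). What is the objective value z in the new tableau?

135/4

Ratio test on column q — row 1: 9/(11/5) = 45/11; row 2: 3/(4/5) = 15/4; row 3: 19/(6/5) = 95/6. Minimum is 15/4 at row 2 (r leaves); pivot element 4/5.
Pivot on row 2; the z-row RHS becomes 15 − (-5)·(15/4) = 135/4.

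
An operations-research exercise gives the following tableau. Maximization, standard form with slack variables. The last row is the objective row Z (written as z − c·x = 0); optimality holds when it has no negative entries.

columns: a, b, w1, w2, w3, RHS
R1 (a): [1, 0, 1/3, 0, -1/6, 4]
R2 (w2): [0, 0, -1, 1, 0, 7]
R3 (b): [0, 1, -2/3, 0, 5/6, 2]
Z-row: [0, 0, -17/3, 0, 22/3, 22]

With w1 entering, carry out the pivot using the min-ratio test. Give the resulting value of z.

90

Ratio test on column w1 — row 1: 4/(1/3) = 12; row 2: entry -1 ≤ 0; row 3: entry -2/3 ≤ 0. Minimum is 12 at row 1 (a leaves); pivot element 1/3.
Pivot on row 1; the Z-row RHS becomes 22 − (-17/3)·12 = 90.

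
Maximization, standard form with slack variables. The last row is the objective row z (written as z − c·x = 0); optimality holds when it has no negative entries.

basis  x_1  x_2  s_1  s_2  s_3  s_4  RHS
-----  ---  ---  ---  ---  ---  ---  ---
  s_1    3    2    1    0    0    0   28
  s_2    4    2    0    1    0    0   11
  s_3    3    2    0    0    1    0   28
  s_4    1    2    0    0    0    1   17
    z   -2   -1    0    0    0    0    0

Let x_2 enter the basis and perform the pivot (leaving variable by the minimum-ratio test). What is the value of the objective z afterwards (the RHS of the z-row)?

Ratio test on column x_2 — row 1: 28/2 = 14; row 2: 11/2 = 11/2; row 3: 28/2 = 14; row 4: 17/2 = 17/2. Minimum is 11/2 at row 2 (s_2 leaves); pivot element 2.
Pivot on row 2; the z-row RHS becomes 0 − (-1)·(11/2) = 11/2.

11/2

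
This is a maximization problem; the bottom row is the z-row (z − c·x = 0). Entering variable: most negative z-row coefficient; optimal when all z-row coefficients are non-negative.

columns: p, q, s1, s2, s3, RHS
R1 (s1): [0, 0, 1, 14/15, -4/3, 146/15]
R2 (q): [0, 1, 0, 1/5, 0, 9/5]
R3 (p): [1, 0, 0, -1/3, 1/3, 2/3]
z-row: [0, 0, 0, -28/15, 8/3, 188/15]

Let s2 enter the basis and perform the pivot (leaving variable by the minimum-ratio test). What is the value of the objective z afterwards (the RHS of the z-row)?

88/3

Ratio test on column s2 — row 1: (146/15)/(14/15) = 73/7; row 2: (9/5)/(1/5) = 9; row 3: entry -1/3 ≤ 0. Minimum is 9 at row 2 (q leaves); pivot element 1/5.
Pivot on row 2; the z-row RHS becomes 188/15 − (-28/15)·9 = 88/3.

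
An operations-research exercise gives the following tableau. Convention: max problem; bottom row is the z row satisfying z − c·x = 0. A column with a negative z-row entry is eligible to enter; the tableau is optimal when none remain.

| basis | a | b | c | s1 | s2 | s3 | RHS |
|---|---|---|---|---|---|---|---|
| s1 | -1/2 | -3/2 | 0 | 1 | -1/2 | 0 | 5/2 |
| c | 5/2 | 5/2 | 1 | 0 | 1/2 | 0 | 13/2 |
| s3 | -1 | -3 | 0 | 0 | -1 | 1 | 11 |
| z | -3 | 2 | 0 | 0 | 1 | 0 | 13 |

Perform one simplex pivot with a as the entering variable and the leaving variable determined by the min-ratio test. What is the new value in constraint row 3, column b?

-2

Ratio test on column a — row 1: entry -1/2 ≤ 0; row 2: (13/2)/(5/2) = 13/5; row 3: entry -1 ≤ 0. Minimum is 13/5 at row 2 (c leaves); pivot element 5/2.
Divide row 2 by 5/2; eliminate column a from the other rows.
Row 3 update in column b: -3 − (-1)·1 = -2.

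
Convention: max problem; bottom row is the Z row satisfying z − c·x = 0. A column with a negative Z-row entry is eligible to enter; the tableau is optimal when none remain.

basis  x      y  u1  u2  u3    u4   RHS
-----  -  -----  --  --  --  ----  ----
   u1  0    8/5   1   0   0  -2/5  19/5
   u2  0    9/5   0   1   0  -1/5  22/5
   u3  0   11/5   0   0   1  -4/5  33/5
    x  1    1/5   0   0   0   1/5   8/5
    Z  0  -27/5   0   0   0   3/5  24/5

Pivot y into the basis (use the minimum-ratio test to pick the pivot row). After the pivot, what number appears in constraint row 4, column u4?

Ratio test on column y — row 1: (19/5)/(8/5) = 19/8; row 2: (22/5)/(9/5) = 22/9; row 3: (33/5)/(11/5) = 3; row 4: (8/5)/(1/5) = 8. Minimum is 19/8 at row 1 (u1 leaves); pivot element 8/5.
Divide row 1 by 8/5; eliminate column y from the other rows.
Row 4 update in column u4: 1/5 − (1/5)·(-1/4) = 1/4.

1/4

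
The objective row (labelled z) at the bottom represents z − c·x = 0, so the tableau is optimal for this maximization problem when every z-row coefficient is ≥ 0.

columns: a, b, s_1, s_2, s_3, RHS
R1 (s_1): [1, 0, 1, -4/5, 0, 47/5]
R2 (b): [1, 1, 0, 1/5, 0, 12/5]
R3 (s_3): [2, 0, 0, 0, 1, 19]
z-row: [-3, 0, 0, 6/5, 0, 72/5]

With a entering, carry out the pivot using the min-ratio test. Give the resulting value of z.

108/5

Ratio test on column a — row 1: (47/5)/1 = 47/5; row 2: (12/5)/1 = 12/5; row 3: 19/2 = 19/2. Minimum is 12/5 at row 2 (b leaves); pivot element 1.
Pivot on row 2; the z-row RHS becomes 72/5 − (-3)·(12/5) = 108/5.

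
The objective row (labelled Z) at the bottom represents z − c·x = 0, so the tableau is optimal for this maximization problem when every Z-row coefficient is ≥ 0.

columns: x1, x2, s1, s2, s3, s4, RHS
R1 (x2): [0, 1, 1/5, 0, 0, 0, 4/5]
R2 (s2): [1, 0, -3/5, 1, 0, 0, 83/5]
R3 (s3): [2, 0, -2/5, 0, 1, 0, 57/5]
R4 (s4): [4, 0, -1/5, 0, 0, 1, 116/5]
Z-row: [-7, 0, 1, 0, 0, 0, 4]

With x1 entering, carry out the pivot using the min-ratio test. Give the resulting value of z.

Ratio test on column x1 — row 1: entry 0 ≤ 0; row 2: (83/5)/1 = 83/5; row 3: (57/5)/2 = 57/10; row 4: (116/5)/4 = 29/5. Minimum is 57/10 at row 3 (s3 leaves); pivot element 2.
Pivot on row 3; the Z-row RHS becomes 4 − (-7)·(57/10) = 439/10.

439/10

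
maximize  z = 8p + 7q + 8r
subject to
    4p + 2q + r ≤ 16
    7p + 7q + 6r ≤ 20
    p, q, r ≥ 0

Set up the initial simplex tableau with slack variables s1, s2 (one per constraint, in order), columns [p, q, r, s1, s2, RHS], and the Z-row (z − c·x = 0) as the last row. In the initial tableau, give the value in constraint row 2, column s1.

0

Slack s1 belongs to constraint 1; its column is the unit vector e_1, so the entry in row 2 is 0.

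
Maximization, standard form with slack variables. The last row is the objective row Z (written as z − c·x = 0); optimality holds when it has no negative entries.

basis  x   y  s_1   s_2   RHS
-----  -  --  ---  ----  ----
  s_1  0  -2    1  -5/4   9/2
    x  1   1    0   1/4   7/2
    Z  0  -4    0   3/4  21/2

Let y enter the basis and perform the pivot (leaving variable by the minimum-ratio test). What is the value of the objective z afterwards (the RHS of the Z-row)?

49/2

Ratio test on column y — row 1: entry -2 ≤ 0; row 2: (7/2)/1 = 7/2. Minimum is 7/2 at row 2 (x leaves); pivot element 1.
Pivot on row 2; the Z-row RHS becomes 21/2 − (-4)·(7/2) = 49/2.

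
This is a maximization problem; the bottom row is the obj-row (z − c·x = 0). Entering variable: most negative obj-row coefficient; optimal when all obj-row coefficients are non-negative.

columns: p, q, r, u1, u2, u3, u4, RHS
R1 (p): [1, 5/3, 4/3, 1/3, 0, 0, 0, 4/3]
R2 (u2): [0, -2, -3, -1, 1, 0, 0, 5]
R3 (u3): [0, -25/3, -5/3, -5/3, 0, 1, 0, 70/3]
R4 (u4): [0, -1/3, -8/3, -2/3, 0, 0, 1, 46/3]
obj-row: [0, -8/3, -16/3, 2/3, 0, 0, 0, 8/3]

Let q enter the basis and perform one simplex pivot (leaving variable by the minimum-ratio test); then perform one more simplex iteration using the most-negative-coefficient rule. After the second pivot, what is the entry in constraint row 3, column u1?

-5/4

Ratio test on column q — row 1: (4/3)/(5/3) = 4/5; row 2: entry -2 ≤ 0; row 3: entry -25/3 ≤ 0; row 4: entry -1/3 ≤ 0. Minimum is 4/5 at row 1 (p leaves); pivot element 5/3.
Divide row 1 by 5/3; eliminate column q from the other rows.
Second iteration: most negative obj-row entry is -16/5 in column r, so r enters.
Ratio test on column r — row 1: (4/5)/(4/5) = 1; row 2: entry -7/5 ≤ 0; row 3: 30/5 = 6; row 4: entry -12/5 ≤ 0. Minimum is 1 at row 1 (q leaves); pivot element 4/5.
Divide row 1 by 4/5; eliminate column r from the other rows.
After both pivots, the entry at constraint row 3, column u1 is -5/4.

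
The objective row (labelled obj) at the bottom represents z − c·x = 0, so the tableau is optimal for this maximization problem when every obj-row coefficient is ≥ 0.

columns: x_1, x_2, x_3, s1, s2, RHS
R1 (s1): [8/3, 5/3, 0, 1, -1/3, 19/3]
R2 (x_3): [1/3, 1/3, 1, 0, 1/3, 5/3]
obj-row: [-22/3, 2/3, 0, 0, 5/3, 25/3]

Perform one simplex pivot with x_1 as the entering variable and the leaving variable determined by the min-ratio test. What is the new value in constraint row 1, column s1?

Ratio test on column x_1 — row 1: (19/3)/(8/3) = 19/8; row 2: (5/3)/(1/3) = 5. Minimum is 19/8 at row 1 (s1 leaves); pivot element 8/3.
Divide row 1 by 8/3; eliminate column x_1 from the other rows.
In the new row 1, the s1 entry is the old entry divided by the pivot: 1/(8/3) = 3/8.

3/8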